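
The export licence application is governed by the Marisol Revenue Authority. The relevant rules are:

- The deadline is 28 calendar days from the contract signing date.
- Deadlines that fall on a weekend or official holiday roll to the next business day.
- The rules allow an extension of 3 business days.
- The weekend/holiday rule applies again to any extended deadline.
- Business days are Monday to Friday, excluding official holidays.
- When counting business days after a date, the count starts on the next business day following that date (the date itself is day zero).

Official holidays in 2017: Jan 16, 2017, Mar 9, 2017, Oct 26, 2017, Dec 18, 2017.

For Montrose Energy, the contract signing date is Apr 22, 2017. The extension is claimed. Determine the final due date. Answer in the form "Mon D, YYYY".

May 25, 2017

From Apr 22, 2017, 28 calendar days later is May 20, 2017.
Because May 20, 2017 is a Saturday, the deadline becomes May 22, 2017 (Monday).
Counting 3 further business days from May 22, 2017 reaches May 25, 2017.
May 25, 2017 is a Thursday and not a listed holiday, so it stands.
So the filing is due May 25, 2017.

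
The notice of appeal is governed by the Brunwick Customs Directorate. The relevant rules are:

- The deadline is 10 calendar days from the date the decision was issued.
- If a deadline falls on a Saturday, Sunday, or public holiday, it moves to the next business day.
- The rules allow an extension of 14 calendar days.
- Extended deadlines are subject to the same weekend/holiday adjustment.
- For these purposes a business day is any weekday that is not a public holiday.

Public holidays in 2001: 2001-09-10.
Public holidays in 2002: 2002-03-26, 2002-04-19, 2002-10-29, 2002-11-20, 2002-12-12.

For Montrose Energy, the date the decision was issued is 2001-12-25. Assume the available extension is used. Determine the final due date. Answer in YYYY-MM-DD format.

2002-01-18

10 calendar days after 2001-12-25 is 2002-01-04.
2002-01-04 falls on a Friday, which is a business day, so no adjustment is needed.
Applying the 14-calendar-day extension: 2002-01-04 + 14 days = 2002-01-18.
2002-01-18 (Friday) is already a business day.
Final deadline: 2002-01-18.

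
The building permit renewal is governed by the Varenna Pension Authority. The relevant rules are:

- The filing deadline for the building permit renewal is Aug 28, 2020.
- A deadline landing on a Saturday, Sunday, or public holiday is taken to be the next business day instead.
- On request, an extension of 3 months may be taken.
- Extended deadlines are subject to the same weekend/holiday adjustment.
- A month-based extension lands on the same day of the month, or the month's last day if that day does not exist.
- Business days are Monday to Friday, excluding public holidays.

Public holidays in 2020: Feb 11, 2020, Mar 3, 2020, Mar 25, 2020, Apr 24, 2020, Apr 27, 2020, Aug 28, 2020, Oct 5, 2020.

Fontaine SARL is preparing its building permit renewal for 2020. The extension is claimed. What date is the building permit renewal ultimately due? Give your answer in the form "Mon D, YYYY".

Nov 30, 2020

The statutory due date is Aug 28, 2020.
Aug 28, 2020 falls on a listed holiday. Rolling to the next business day gives Aug 31, 2020, a Monday.
The 3 months extension carries Aug 31, 2020 to Nov 30, 2020 (day 31 does not exist in November, so the month's last day is used).
Nov 30, 2020 is a Monday and not a listed holiday, so it stands.
Deadline: Nov 30, 2020.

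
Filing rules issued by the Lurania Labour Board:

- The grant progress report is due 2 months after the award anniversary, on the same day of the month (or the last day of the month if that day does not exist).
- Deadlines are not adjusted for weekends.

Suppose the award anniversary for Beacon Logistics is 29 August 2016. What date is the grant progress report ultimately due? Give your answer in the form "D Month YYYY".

29 October 2016

2 months from 29 August 2016 is 29 October 2016.
29 October 2016 is a Saturday; no weekend or holiday adjustment applies.
Deadline: 29 October 2016.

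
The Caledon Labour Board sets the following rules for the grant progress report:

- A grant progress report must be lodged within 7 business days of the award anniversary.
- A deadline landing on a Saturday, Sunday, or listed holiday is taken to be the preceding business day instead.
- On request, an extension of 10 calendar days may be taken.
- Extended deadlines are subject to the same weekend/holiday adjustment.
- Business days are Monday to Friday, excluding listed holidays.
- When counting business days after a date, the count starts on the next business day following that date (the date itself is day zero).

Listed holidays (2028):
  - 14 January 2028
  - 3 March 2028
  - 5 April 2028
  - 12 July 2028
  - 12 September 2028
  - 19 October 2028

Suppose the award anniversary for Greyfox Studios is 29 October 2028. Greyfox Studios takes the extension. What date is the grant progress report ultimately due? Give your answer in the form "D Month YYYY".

7 business days after 29 October 2028, excluding weekends and holidays, is 7 November 2028.
7 November 2028 is a Tuesday and not a listed holiday, so it stands.
Add the 10 calendar-day extension to 7 November 2028: 17 November 2028.
17 November 2028 falls on a Friday, which is a business day, so no adjustment is needed.
The final due date is 17 November 2028.

17 November 2028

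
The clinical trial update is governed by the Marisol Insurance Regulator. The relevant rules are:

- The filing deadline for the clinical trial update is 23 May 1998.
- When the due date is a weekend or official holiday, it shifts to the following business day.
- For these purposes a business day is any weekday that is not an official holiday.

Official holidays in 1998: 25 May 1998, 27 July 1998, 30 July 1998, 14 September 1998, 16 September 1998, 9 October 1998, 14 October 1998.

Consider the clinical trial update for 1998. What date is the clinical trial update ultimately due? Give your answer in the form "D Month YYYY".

26 May 1998

The statutory due date is 23 May 1998.
23 May 1998 falls on a Saturday. Rolling to the next business day gives 26 May 1998, a Tuesday.
Final deadline: 26 May 1998.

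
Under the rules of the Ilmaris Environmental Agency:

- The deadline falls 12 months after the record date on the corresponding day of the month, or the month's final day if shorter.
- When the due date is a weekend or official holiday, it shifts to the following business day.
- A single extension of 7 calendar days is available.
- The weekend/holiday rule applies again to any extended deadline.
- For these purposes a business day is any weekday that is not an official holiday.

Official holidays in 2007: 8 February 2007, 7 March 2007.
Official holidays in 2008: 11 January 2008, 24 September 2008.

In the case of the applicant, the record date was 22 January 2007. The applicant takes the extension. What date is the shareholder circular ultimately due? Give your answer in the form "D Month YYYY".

29 January 2008

12 months after 22 January 2007, on the same day of the month, is 22 January 2008.
22 January 2008 falls on a Tuesday, which is a business day, so no adjustment is needed.
With the 7-day extension, 22 January 2008 becomes 29 January 2008.
29 January 2008 is a Tuesday and not a listed holiday, so it stands.
The final due date is 29 January 2008.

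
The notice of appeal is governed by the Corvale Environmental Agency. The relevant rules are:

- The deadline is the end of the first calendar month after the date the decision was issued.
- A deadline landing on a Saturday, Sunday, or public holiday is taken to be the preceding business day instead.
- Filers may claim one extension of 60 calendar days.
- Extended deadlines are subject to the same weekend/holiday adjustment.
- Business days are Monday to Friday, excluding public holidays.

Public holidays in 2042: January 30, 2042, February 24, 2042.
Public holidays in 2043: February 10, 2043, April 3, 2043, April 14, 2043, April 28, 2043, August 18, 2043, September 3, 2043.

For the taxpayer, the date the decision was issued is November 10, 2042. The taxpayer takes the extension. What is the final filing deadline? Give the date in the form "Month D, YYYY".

February 27, 2043

1 month after November 10, 2042 is December 2042; that month ends on December 31, 2042.
December 31, 2042 is a Wednesday and not a listed holiday, so it stands.
The 60-calendar-day extension moves the deadline from December 31, 2042 to March 1, 2043.
Because March 1, 2043 is a Sunday, the deadline becomes February 27, 2043 (Friday).
The final due date is February 27, 2043.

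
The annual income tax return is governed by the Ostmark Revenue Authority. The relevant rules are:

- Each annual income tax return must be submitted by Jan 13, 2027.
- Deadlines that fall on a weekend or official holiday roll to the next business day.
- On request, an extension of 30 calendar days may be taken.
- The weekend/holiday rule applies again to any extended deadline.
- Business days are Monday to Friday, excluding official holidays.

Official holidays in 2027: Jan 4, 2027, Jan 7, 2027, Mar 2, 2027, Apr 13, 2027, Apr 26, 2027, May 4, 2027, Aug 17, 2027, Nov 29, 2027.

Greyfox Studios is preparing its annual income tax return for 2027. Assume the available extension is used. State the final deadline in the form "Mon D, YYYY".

The statutory due date is Jan 13, 2027.
Jan 13, 2027 is a Wednesday and not a listed holiday, so it stands.
Add the 30 calendar-day extension to Jan 13, 2027: Feb 12, 2027.
Since Feb 12, 2027 is a Friday and not a holiday, the date is unchanged.
The final due date is Feb 12, 2027.

Feb 12, 2027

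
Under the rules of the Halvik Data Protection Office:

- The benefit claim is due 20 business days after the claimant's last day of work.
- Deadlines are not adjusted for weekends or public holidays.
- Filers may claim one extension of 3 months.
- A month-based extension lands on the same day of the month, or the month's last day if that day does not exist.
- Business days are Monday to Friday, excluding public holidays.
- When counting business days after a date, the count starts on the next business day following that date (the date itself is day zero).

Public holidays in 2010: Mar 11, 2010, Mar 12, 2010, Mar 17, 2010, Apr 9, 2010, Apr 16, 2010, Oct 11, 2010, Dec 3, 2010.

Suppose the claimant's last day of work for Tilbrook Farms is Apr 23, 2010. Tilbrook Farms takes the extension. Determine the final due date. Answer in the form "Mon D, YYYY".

Aug 21, 2010

Counting 20 business days after Apr 23, 2010 (skipping weekends and listed holidays) reaches May 21, 2010.
May 21, 2010 is a Friday; no weekend or holiday adjustment applies.
Applying the 3 months extension: 3 months after May 21, 2010 is Aug 21, 2010.
No adjustment is made for weekends or holidays, so Aug 21, 2010 stands.
So the filing is due Aug 21, 2010.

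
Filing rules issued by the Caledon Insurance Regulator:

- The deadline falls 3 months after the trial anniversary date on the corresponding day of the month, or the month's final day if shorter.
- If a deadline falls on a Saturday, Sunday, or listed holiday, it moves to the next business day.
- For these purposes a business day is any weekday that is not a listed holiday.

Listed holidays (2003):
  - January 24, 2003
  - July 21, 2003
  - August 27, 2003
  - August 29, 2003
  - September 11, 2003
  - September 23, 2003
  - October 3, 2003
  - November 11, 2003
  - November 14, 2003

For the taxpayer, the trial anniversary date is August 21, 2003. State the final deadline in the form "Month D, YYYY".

November 21, 2003

Moving 3 months forward from August 21, 2003 on the corresponding day gives November 21, 2003.
November 21, 2003 is a Friday and not a listed holiday, so it stands.
The final due date is November 21, 2003.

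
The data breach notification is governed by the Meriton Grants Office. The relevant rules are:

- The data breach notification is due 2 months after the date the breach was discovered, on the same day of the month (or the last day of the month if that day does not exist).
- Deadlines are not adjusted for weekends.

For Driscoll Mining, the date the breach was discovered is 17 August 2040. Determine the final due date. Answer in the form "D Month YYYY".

17 October 2040

Moving 2 months forward from 17 August 2040 on the corresponding day gives 17 October 2040.
17 October 2040 falls on a Wednesday. The rules make no weekend/holiday allowance, so it remains 17 October 2040.
So the filing is due 17 October 2040.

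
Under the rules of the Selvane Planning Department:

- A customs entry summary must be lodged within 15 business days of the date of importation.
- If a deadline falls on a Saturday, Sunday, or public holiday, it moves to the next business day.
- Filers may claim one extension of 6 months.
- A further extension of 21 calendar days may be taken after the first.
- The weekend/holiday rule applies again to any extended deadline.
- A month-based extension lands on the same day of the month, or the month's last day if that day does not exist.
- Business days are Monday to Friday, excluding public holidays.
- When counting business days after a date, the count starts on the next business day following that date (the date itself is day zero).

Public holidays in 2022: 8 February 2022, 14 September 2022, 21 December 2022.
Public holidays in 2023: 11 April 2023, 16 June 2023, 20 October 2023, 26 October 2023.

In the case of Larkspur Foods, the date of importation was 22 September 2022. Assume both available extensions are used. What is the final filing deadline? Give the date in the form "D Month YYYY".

4 May 2023

15 business days after 22 September 2022, excluding weekends and holidays, is 13 October 2022.
13 October 2022 falls on a Thursday, which is a business day, so no adjustment is needed.
Applying the 6 months extension: 6 months after 13 October 2022 is 13 April 2023.
13 April 2023 (Thursday) is already a business day.
The 21-calendar-day extension moves the deadline from 13 April 2023 to 4 May 2023.
4 May 2023 (Thursday) is already a business day.
So the filing is due 4 May 2023.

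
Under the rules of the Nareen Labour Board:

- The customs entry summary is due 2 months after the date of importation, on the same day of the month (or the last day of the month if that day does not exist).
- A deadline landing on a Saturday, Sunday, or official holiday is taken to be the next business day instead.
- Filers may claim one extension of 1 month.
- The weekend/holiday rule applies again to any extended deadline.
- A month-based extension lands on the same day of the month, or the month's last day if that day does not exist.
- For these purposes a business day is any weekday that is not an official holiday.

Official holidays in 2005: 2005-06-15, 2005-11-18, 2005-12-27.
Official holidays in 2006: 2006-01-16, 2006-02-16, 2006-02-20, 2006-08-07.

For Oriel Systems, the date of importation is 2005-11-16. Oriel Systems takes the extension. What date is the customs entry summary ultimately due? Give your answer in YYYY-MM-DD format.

2 months from 2005-11-16 is 2006-01-16.
Because 2006-01-16 is a listed holiday, the deadline becomes 2006-01-17 (Tuesday).
The 1 month extension carries 2006-01-17 to 2006-02-17.
2006-02-17 (Friday) is already a business day.
So the filing is due 2006-02-17.

2006-02-17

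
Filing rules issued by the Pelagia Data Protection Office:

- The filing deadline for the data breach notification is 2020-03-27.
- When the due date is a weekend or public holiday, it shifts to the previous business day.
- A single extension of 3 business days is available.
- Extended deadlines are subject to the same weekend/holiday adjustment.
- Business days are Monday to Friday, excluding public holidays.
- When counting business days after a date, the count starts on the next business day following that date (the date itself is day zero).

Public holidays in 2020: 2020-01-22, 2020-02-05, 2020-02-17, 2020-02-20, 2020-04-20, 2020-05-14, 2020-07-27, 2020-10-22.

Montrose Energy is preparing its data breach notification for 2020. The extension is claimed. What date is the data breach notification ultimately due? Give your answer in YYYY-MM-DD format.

The statutory due date is 2020-03-27.
2020-03-27 (Friday) is already a business day.
The 3-business-day extension runs from 2020-03-27 to 2020-04-01.
2020-04-01 falls on a Wednesday, which is a business day, so no adjustment is needed.
Deadline: 2020-04-01.

2020-04-01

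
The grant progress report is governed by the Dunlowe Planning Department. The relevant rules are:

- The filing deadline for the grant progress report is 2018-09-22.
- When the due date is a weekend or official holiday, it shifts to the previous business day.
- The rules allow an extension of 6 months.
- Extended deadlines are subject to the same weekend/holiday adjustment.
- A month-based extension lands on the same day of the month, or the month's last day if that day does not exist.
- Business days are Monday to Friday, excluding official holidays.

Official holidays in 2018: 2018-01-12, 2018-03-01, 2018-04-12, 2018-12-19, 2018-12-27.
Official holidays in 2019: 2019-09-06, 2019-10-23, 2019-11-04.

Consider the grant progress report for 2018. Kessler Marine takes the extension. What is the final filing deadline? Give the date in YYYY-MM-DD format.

The stated deadline is 2018-09-22.
Because 2018-09-22 is a Saturday, the deadline becomes 2018-09-21 (Friday).
Applying the 6 months extension: 6 months after 2018-09-21 is 2019-03-21.
2019-03-21 falls on a Thursday, which is a business day, so no adjustment is needed.
So the filing is due 2019-03-21.

2019-03-21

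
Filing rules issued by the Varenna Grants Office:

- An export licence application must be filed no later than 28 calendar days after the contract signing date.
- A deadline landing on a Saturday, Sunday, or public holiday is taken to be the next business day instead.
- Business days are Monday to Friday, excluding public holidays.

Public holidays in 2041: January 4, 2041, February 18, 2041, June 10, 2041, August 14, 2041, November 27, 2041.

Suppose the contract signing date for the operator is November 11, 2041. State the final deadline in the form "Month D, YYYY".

28 calendar days after November 11, 2041 is December 9, 2041.
December 9, 2041 (Monday) is already a business day.
Final deadline: December 9, 2041.

December 9, 2041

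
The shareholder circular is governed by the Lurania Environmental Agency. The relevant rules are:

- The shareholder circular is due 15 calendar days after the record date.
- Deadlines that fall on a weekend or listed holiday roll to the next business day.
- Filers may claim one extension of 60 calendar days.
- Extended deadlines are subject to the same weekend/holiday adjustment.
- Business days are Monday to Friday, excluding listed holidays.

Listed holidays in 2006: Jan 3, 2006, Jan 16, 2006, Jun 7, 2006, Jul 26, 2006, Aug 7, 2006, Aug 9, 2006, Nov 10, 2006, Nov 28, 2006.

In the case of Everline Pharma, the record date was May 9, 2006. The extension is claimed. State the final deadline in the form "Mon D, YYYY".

15 calendar days after May 9, 2006 is May 24, 2006.
Since May 24, 2006 is a Wednesday and not a holiday, the date is unchanged.
The 60-calendar-day extension moves the deadline from May 24, 2006 to Jul 23, 2006.
Because Jul 23, 2006 is a Sunday, the deadline becomes Jul 24, 2006 (Monday).
The final due date is Jul 24, 2006.

Jul 24, 2006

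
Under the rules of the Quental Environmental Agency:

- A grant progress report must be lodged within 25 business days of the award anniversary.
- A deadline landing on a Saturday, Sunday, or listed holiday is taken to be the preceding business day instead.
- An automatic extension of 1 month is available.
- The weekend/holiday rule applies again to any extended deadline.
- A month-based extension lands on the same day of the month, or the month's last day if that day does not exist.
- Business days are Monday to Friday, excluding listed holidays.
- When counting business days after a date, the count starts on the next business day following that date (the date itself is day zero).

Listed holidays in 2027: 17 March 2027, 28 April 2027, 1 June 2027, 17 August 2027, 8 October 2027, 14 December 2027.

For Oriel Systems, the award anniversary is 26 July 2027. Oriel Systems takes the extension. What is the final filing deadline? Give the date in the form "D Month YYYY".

Counting 25 business days after 26 July 2027 (skipping weekends and listed holidays) reaches 31 August 2027.
31 August 2027 is a Tuesday and not a listed holiday, so it stands.
Add 1 month to 31 August 2027: 30 September 2027 (day 31 does not exist in September, so the month's last day is used).
30 September 2027 (Thursday) is already a business day.
The final due date is 30 September 2027.

30 September 2027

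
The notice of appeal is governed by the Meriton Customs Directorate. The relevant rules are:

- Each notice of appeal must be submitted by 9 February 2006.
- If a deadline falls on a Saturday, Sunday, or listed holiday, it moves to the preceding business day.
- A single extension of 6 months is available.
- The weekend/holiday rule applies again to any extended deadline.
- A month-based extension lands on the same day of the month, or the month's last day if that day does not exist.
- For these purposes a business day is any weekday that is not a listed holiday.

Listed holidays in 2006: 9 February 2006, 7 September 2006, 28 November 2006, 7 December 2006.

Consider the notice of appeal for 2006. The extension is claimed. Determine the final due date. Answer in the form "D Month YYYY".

8 August 2006

Start from the fixed due date, 9 February 2006.
9 February 2006 is a listed holiday; the preceding business day is 8 February 2006 (Wednesday).
Add 6 months to 8 February 2006: 8 August 2006.
8 August 2006 is a Tuesday and not a listed holiday, so it stands.
So the filing is due 8 August 2006.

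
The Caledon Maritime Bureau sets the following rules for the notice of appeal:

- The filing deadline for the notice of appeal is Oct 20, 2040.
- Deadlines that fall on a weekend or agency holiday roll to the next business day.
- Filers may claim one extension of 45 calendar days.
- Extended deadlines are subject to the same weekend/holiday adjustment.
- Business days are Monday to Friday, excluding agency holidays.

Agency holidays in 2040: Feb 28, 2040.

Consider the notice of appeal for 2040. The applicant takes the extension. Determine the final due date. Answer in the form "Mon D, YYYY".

The statutory due date is Oct 20, 2040.
Oct 20, 2040 falls on a Saturday. Rolling to the next business day gives Oct 22, 2040, a Monday.
With the 45-day extension, Oct 22, 2040 becomes Dec 6, 2040.
Since Dec 6, 2040 is a Thursday and not a holiday, the date is unchanged.
The final due date is Dec 6, 2040.

Dec 6, 2040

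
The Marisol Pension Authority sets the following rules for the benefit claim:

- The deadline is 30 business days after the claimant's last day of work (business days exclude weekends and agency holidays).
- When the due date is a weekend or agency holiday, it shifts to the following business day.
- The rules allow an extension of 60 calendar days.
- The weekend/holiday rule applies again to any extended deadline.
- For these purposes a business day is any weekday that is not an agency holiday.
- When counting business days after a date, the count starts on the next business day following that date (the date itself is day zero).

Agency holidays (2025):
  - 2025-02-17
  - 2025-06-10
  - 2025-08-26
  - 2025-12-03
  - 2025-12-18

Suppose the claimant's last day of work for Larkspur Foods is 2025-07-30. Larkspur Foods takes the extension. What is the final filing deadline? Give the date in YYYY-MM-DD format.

Counting 30 business days after 2025-07-30 (skipping weekends and listed holidays) reaches 2025-09-11.
Since 2025-09-11 is a Thursday and not a holiday, the date is unchanged.
The 60-calendar-day extension moves the deadline from 2025-09-11 to 2025-11-10.
2025-11-10 falls on a Monday, which is a business day, so no adjustment is needed.
The final due date is 2025-11-10.

2025-11-10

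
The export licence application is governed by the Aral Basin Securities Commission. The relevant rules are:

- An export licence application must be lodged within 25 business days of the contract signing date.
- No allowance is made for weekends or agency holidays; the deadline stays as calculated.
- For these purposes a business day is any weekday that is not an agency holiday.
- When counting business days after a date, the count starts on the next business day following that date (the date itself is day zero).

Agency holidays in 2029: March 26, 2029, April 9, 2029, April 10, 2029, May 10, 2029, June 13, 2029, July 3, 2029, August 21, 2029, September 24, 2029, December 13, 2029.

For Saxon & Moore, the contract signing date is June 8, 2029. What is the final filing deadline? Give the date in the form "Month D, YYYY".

July 17, 2029

25 business days after June 8, 2029, excluding weekends and holidays, is July 17, 2029.
No adjustment is made for weekends or holidays, so July 17, 2029 stands.
So the filing is due July 17, 2029.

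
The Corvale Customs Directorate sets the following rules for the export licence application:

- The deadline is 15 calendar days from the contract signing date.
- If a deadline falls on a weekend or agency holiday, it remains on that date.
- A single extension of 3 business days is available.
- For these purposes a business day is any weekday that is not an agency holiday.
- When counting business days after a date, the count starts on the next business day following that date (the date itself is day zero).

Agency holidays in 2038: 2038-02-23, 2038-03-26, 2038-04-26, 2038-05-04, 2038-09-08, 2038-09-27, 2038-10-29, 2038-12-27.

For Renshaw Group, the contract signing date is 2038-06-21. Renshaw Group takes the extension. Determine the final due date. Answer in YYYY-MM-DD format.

From 2038-06-21, 15 calendar days later is 2038-07-06.
2038-07-06 is a Tuesday; no weekend or holiday adjustment applies.
Counting 3 further business days from 2038-07-06 reaches 2038-07-09.
2038-07-09 falls on a Friday. The rules make no weekend/holiday allowance, so it remains 2038-07-09.
So the filing is due 2038-07-09.

2038-07-09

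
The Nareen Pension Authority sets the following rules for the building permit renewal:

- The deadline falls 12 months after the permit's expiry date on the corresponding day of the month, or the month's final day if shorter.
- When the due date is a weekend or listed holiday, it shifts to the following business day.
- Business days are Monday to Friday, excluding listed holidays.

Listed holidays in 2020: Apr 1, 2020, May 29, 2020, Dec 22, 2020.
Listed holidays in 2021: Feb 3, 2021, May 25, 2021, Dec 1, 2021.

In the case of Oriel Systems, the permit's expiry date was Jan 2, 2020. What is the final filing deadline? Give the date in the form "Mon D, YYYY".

Jan 4, 2021

12 months from Jan 2, 2020 is Jan 2, 2021.
Jan 2, 2021 is a Saturday; the next business day is Jan 4, 2021 (Monday).
Final deadline: Jan 4, 2021.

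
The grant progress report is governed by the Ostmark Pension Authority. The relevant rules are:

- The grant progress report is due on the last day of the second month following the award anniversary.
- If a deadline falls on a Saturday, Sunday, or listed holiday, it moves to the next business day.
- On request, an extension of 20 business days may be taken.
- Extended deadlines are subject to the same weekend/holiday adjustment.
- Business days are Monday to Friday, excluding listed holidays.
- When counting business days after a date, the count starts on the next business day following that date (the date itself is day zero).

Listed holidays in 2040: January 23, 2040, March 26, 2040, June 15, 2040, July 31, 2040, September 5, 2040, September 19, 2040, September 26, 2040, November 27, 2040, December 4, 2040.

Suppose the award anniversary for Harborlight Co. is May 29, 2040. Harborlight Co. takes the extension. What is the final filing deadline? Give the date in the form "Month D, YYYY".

The second month after May 29, 2040 is July 2040, whose last day is July 31, 2040.
July 31, 2040 falls on a listed holiday. Rolling to the next business day gives August 1, 2040, a Wednesday.
The 20-business-day extension runs from August 1, 2040 to August 29, 2040.
August 29, 2040 (Wednesday) is already a business day.
So the filing is due August 29, 2040.

August 29, 2040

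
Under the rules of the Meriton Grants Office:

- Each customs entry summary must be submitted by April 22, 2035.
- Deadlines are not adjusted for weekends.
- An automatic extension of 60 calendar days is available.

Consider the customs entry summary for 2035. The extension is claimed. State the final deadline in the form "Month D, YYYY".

The stated deadline is April 22, 2035.
April 22, 2035 falls on a Sunday. The rules make no weekend/holiday allowance, so it remains April 22, 2035.
Add the 60 calendar-day extension to April 22, 2035: June 21, 2035.
June 21, 2035 falls on a Thursday. The rules make no weekend/holiday allowance, so it remains June 21, 2035.
Final deadline: June 21, 2035.

June 21, 2035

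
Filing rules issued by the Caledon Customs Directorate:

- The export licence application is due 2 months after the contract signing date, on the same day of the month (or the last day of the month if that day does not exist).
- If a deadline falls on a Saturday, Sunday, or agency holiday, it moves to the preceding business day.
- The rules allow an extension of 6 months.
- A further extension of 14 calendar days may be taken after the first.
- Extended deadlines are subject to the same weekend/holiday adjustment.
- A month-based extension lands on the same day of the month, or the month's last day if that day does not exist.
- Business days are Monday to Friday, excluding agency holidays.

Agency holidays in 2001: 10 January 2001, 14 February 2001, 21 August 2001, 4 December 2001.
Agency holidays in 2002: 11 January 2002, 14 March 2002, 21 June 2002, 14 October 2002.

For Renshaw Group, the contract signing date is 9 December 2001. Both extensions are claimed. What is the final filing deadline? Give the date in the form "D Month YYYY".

22 August 2002

2 months after 9 December 2001, on the same day of the month, is 9 February 2002.
9 February 2002 falls on a Saturday. Rolling to the preceding business day gives 8 February 2002, a Friday.
The 6 months extension carries 8 February 2002 to 8 August 2002.
8 August 2002 falls on a Thursday, which is a business day, so no adjustment is needed.
Applying the 14-calendar-day extension: 8 August 2002 + 14 days = 22 August 2002.
22 August 2002 falls on a Thursday, which is a business day, so no adjustment is needed.
Deadline: 22 August 2002.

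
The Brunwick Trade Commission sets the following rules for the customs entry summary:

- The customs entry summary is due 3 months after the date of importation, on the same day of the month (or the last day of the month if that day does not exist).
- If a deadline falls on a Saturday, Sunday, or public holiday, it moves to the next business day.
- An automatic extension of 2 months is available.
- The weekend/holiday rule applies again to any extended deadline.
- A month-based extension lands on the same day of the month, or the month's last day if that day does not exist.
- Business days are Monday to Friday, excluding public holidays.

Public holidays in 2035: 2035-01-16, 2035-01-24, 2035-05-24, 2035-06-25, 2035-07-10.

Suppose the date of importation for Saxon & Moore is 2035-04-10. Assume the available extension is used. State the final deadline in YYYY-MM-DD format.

Moving 3 months forward from 2035-04-10 on the corresponding day gives 2035-07-10.
2035-07-10 is a listed holiday; the next business day is 2035-07-11 (Wednesday).
Applying the 2 months extension: 2 months after 2035-07-11 is 2035-09-11.
2035-09-11 (Tuesday) is already a business day.
Deadline: 2035-09-11.

2035-09-11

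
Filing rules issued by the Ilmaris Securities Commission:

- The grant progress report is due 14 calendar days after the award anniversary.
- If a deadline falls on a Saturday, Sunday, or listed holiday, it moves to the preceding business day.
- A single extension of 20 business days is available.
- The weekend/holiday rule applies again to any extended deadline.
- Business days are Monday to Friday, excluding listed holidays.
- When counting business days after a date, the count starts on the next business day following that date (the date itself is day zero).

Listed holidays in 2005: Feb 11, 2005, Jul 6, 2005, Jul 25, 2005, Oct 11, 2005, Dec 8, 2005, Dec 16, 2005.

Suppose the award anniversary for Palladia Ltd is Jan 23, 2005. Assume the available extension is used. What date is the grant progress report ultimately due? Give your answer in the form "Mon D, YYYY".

Mar 7, 2005

From Jan 23, 2005, 14 calendar days later is Feb 6, 2005.
Feb 6, 2005 is a Sunday; the preceding business day is Feb 4, 2005 (Friday).
Counting 20 further business days from Feb 4, 2005 reaches Mar 7, 2005.
Mar 7, 2005 is a Monday and not a listed holiday, so it stands.
Final deadline: Mar 7, 2005.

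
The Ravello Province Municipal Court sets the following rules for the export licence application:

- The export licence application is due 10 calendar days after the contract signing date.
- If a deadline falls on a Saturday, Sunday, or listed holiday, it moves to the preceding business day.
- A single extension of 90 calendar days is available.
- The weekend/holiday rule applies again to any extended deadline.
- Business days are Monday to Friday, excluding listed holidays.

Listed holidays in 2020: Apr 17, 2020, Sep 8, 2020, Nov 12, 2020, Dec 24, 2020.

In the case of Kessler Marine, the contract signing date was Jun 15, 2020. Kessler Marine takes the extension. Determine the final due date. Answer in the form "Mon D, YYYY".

Adding 10 calendar days to Jun 15, 2020 gives Jun 25, 2020.
Jun 25, 2020 is a Thursday and not a listed holiday, so it stands.
Applying the 90-calendar-day extension: Jun 25, 2020 + 90 days = Sep 23, 2020.
Sep 23, 2020 falls on a Wednesday, which is a business day, so no adjustment is needed.
So the filing is due Sep 23, 2020.

Sep 23, 2020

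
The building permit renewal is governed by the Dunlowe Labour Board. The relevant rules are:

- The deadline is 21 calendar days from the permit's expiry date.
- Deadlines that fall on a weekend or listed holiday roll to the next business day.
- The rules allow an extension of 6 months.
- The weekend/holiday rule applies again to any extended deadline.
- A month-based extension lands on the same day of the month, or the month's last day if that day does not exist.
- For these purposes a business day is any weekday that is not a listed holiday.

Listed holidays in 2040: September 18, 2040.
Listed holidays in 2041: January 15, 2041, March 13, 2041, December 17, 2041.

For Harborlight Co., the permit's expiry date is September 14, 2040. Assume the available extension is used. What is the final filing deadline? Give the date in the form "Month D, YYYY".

April 5, 2041

21 calendar days after September 14, 2040 is October 5, 2040.
October 5, 2040 falls on a Friday, which is a business day, so no adjustment is needed.
Add 6 months to October 5, 2040: April 5, 2041.
April 5, 2041 (Friday) is already a business day.
So the filing is due April 5, 2041.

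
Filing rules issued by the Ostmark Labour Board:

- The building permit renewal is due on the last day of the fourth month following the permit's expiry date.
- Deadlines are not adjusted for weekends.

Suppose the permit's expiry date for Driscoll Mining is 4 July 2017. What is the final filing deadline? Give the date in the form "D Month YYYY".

The fourth month after 4 July 2017 is November 2017, whose last day is 30 November 2017.
30 November 2017 falls on a Thursday. The rules make no weekend/holiday allowance, so it remains 30 November 2017.
Deadline: 30 November 2017.

30 November 2017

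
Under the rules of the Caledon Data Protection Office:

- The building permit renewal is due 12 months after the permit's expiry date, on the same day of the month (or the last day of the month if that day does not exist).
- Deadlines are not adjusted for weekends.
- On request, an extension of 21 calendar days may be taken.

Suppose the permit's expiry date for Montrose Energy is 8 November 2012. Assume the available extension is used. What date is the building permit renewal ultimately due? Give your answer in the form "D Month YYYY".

12 months from 8 November 2012 is 8 November 2013.
8 November 2013 is a Friday; no weekend or holiday adjustment applies.
With the 21-day extension, 8 November 2013 becomes 29 November 2013.
29 November 2013 is a Friday; no weekend or holiday adjustment applies.
So the filing is due 29 November 2013.

29 November 2013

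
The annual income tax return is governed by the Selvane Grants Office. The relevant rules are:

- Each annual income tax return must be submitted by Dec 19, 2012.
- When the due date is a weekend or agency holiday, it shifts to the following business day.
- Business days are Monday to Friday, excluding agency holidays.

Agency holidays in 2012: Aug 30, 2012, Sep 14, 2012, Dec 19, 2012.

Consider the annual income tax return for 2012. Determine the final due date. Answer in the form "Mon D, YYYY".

The stated deadline is Dec 19, 2012.
Dec 19, 2012 is a listed holiday; the next business day is Dec 20, 2012 (Thursday).
So the filing is due Dec 20, 2012.

Dec 20, 2012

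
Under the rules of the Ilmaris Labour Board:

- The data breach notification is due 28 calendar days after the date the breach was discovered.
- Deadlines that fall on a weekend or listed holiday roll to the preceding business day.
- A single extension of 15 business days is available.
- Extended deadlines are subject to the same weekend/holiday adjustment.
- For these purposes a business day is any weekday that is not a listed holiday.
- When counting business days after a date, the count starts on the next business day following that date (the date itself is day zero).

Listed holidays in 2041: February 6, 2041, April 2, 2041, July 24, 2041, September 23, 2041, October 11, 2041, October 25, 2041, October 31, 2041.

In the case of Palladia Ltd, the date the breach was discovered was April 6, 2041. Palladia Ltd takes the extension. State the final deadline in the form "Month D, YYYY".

May 24, 2041

Trigger date April 6, 2041 + 28 calendar days = May 4, 2041.
Because May 4, 2041 is a Saturday, the deadline becomes May 3, 2041 (Friday).
The 15-business-day extension runs from May 3, 2041 to May 24, 2041.
May 24, 2041 falls on a Friday, which is a business day, so no adjustment is needed.
The final due date is May 24, 2041.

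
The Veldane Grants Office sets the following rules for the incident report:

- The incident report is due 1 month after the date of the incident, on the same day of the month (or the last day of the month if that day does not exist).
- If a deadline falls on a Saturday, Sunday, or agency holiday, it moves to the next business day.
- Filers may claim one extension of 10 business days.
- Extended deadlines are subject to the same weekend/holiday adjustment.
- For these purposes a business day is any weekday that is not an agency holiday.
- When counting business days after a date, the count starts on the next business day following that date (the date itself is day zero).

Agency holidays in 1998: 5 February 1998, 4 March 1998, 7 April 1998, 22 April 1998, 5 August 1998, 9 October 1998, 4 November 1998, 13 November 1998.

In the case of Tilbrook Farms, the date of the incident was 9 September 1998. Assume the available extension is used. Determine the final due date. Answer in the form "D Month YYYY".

26 October 1998

1 month after 9 September 1998, on the same day of the month, is 9 October 1998.
9 October 1998 is a listed holiday; the next business day is 12 October 1998 (Monday).
Counting 10 further business days from 12 October 1998 reaches 26 October 1998.
Since 26 October 1998 is a Monday and not a holiday, the date is unchanged.
Deadline: 26 October 1998.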